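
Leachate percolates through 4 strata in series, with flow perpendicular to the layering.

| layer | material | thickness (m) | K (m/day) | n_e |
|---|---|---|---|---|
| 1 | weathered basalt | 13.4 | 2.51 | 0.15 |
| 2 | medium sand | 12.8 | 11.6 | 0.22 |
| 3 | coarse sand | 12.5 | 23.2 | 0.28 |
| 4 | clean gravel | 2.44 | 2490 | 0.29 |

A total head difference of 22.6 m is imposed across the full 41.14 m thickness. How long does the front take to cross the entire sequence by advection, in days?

2.79

With flow normal to the layers, continuity requires the same specific discharge q through every layer.
Σ(b_i/K_i) = 13.4/2.51 + 12.8/11.6 + 12.5/23.2 + 2.44/2490 = 6.982 d.
q = Δh / Σ(b_i/K_i) = 22.6 / 6.982 = 3.237 m/day.
In each layer the seepage velocity is v_i = q/n_i, so the layer transit time is t_i = b_i·n_i / q:
  layer 1 (weathered basalt): t_1 = 13.4 × 0.15 / 3.237 = 0.6210 d
  layer 2 (medium sand): t_2 = 12.8 × 0.22 / 3.237 = 0.8700 d
  layer 3 (coarse sand): t_3 = 12.5 × 0.28 / 3.237 = 1.081 d
  layer 4 (clean gravel): t_4 = 2.44 × 0.29 / 3.237 = 0.2186 d
Total t = Σ t_i = 2.791 days.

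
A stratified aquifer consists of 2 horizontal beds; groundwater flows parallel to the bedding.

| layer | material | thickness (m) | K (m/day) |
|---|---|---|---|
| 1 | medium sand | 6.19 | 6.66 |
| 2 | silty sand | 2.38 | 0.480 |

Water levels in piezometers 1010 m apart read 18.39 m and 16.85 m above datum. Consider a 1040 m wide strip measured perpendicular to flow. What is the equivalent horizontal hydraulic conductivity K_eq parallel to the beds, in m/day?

Flow is parallel to layering, so each bed carries its own Darcy discharge and the transmissivities add.
Σ(K_i·b_i) = 6.66×6.19 + 0.480×2.38 = 42.37 m²/day.
Total thickness b = 8.570 m, so K_eq = Σ(K_i·b_i)/b = 4.944 m/day.

4.94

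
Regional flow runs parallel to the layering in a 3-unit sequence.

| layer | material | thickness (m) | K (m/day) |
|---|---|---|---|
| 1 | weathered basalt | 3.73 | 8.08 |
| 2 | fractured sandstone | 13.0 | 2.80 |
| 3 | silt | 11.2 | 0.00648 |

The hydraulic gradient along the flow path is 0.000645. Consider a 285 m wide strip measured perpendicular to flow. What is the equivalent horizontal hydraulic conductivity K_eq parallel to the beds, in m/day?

Flow is parallel to layering, so each bed carries its own Darcy discharge and the transmissivities add.
Σ(K_i·b_i) = 8.08×3.73 + 2.80×13.0 + 0.00648×11.2 = 66.61 m²/day.
Total thickness b = 27.93 m, so K_eq = Σ(K_i·b_i)/b = 2.385 m/day.

2.38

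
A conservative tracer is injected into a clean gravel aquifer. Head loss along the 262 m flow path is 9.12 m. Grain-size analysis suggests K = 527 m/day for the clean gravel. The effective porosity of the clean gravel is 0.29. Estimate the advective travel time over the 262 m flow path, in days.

Hydraulic gradient i = Δh / L = 9.12 / 262 = 0.03481.
Darcy flux q = K · i = 527.0 × 0.03481 = 18.34 m/day.
Seepage velocity v = q / n_e = 18.34 / 0.29 = 63.26 m/day.
Travel time t = L / v = 262 / 63.26 = 4.142 days.

4.14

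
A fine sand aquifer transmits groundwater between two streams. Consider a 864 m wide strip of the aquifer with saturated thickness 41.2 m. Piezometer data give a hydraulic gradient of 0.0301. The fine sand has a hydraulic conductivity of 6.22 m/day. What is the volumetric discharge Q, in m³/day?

6660

Cross-sectional area A = 864 × 41.2 = 35597 m².
Hydraulic gradient i = 0.0301.
Darcy's law: Q = K · A · i = 6.220 × 35597 × 0.03010 = 6665 m³/day.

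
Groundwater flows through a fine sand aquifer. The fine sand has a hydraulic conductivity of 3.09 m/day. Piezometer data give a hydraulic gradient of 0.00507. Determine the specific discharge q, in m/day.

Hydraulic gradient i = 0.00507.
Specific discharge q = K · i = 3.090 × 0.005070 = 0.01567 m/day.

0.0157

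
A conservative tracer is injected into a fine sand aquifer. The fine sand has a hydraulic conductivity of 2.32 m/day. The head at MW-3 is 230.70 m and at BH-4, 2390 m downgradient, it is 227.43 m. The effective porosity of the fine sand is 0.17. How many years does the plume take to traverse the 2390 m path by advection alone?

350

Hydraulic gradient i = (230.70 − 227.43) / 2390 = 3.27 / 2390 = 0.001368.
Darcy flux q = K · i = 2.320 × 0.001368 = 0.003174 m/day.
Seepage velocity v = q / n_e = 0.003174 / 0.17 = 0.01867 m/day.
Travel time t = L / v = 2390 / 0.01867 = 1.280e+05 days = 350.4 years.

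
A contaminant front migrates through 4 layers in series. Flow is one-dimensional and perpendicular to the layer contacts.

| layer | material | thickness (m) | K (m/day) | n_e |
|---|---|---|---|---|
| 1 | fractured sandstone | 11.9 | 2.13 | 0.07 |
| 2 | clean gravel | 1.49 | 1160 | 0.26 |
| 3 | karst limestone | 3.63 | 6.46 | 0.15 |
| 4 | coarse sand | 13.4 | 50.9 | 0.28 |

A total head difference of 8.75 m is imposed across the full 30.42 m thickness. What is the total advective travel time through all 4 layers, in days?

4.04

With flow normal to the layers, continuity requires the same specific discharge q through every layer.
Σ(b_i/K_i) = 11.9/2.13 + 1.49/1160 + 3.63/6.46 + 13.4/50.9 = 6.413 d.
q = Δh / Σ(b_i/K_i) = 8.75 / 6.413 = 1.364 m/day.
In each layer the seepage velocity is v_i = q/n_i, so the layer transit time is t_i = b_i·n_i / q:
  layer 1 (fractured sandstone): t_1 = 11.9 × 0.07 / 1.364 = 0.6105 d
  layer 2 (clean gravel): t_2 = 1.49 × 0.26 / 1.364 = 0.2839 d
  layer 3 (karst limestone): t_3 = 3.63 × 0.15 / 1.364 = 0.3991 d
  layer 4 (coarse sand): t_4 = 13.4 × 0.28 / 1.364 = 2.750 d
Total t = Σ t_i = 4.044 days.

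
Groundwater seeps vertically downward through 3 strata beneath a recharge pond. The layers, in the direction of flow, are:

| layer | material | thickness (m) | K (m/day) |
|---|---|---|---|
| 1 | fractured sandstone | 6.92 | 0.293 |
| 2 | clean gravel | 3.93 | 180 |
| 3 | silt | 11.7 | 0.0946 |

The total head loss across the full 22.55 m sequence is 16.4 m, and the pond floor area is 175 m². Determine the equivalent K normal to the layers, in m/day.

Flow is perpendicular to layering, so the layers act in series and the equivalent K is the thickness-weighted harmonic mean.
Total thickness L = 6.92 + 3.93 + 11.7 = 22.55 m.
Σ(b_i/K_i) = 6.92/0.293 + 3.93/180 + 11.7/0.0946 = 147.3 d.
K_eq = L / Σ(b_i/K_i) = 22.55 / 147.3 = 0.1531 m/day.

0.153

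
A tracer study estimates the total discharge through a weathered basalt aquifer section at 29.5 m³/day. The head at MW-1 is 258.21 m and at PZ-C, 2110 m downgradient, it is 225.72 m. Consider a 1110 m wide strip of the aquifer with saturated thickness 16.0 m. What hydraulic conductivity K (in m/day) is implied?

0.108

Cross-sectional area A = 1110 × 16.0 = 17760 m².
Hydraulic gradient i = (258.21 − 225.72) / 2110 = 32.49 / 2110 = 0.01540.
From Q = K·A·i, K = Q / (A·i) = 29.5 / (17760 × 0.01540) = 0.1079 m/day.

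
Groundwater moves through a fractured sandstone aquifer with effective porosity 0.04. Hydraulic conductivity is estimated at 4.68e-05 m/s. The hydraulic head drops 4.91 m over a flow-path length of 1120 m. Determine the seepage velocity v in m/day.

0.443

Convert K: 4.68e-05 m/s × 86400 = 4.044 m/day.
Hydraulic gradient i = Δh / L = 4.91 / 1120 = 0.004384.
Darcy flux q = K · i = 4.044 × 0.004384 = 0.01773 m/day.
Seepage velocity v = q / n_e = 0.01773 / 0.04 = 0.4432 m/day.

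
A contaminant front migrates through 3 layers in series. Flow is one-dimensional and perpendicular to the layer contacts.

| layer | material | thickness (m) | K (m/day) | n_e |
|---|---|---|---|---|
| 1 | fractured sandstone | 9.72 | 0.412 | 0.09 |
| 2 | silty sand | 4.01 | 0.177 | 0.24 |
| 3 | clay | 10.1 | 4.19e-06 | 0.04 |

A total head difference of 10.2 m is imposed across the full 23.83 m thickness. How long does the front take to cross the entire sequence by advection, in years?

1450

With flow normal to the layers, continuity requires the same specific discharge q through every layer.
Σ(b_i/K_i) = 9.72/0.412 + 4.01/0.177 + 10.1/4.19e-06 = 2.411e+06 d.
q = Δh / Σ(b_i/K_i) = 10.2 / 2.411e+06 = 4.231e-06 m/day.
In each layer the seepage velocity is v_i = q/n_i, so the layer transit time is t_i = b_i·n_i / q:
  layer 1 (fractured sandstone): t_1 = 9.72 × 0.09 / 4.231e-06 = 2.067e+05 d
  layer 2 (silty sand): t_2 = 4.01 × 0.24 / 4.231e-06 = 2.274e+05 d
  layer 3 (clay): t_3 = 10.1 × 0.04 / 4.231e-06 = 95477 d
Total t = Σ t_i = 5.297e+05 days = 1450 years.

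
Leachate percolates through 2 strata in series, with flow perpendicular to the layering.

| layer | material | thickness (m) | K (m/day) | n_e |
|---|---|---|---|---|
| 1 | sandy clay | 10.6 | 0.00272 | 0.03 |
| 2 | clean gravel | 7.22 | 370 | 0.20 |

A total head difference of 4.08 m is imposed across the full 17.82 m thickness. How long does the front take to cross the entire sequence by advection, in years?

With flow normal to the layers, continuity requires the same specific discharge q through every layer.
Σ(b_i/K_i) = 10.6/0.00272 + 7.22/370 = 3897 d.
q = Δh / Σ(b_i/K_i) = 4.08 / 3897 = 0.001047 m/day.
In each layer the seepage velocity is v_i = q/n_i, so the layer transit time is t_i = b_i·n_i / q:
  layer 1 (sandy clay): t_1 = 10.6 × 0.03 / 0.001047 = 303.7 d
  layer 2 (clean gravel): t_2 = 7.22 × 0.20 / 0.001047 = 1379 d
Total t = Σ t_i = 1683 days = 4.608 years.

4.61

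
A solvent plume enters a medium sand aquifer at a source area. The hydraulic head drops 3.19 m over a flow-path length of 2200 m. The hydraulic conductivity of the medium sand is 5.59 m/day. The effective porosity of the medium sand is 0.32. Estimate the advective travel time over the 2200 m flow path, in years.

238

Hydraulic gradient i = Δh / L = 3.19 / 2200 = 0.001450.
Darcy flux q = K · i = 5.590 × 0.001450 = 0.008105 m/day.
Seepage velocity v = q / n_e = 0.008105 / 0.32 = 0.02533 m/day.
Travel time t = L / v = 2200 / 0.02533 = 86855 days = 237.8 years.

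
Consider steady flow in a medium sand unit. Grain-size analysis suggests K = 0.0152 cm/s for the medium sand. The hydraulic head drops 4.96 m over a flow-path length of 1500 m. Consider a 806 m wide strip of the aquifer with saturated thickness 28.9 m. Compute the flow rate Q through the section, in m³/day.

1010

Convert K: 0.0152 cm/s × 864 = 13.13 m/day.
Cross-sectional area A = 806 × 28.9 = 23293 m².
Hydraulic gradient i = Δh / L = 4.96 / 1500 = 0.003307.
Darcy's law: Q = K · A · i = 13.13 × 23293 × 0.003307 = 1012 m³/day.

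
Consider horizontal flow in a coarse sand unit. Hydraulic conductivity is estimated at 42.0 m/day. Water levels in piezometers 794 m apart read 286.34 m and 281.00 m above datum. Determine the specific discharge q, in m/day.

0.282

Hydraulic gradient i = (286.34 − 281.00) / 794 = 5.34 / 794 = 0.006725.
Specific discharge q = K · i = 42.00 × 0.006725 = 0.2825 m/day.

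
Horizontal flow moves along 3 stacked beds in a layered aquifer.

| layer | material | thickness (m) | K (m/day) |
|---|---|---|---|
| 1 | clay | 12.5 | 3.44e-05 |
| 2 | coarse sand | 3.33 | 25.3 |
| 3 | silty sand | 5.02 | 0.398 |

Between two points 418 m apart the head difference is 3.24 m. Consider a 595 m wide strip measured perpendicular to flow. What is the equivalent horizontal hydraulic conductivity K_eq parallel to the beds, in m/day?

4.14

Flow is parallel to layering, so each bed carries its own Darcy discharge and the transmissivities add.
Σ(K_i·b_i) = 3.44e-05×12.5 + 25.3×3.33 + 0.398×5.02 = 86.25 m²/day.
Total thickness b = 20.85 m, so K_eq = Σ(K_i·b_i)/b = 4.137 m/day.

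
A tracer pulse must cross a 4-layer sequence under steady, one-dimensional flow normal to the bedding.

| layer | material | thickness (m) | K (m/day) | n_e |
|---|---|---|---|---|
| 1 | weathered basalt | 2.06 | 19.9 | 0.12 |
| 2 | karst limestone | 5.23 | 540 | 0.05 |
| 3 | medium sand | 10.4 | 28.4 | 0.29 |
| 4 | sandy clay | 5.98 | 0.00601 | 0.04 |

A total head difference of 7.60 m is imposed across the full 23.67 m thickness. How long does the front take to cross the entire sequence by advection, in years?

With flow normal to the layers, continuity requires the same specific discharge q through every layer.
Σ(b_i/K_i) = 2.06/19.9 + 5.23/540 + 10.4/28.4 + 5.98/0.00601 = 995.5 d.
q = Δh / Σ(b_i/K_i) = 7.60 / 995.5 = 0.007634 m/day.
In each layer the seepage velocity is v_i = q/n_i, so the layer transit time is t_i = b_i·n_i / q:
  layer 1 (weathered basalt): t_1 = 2.06 × 0.12 / 0.007634 = 32.38 d
  layer 2 (karst limestone): t_2 = 5.23 × 0.05 / 0.007634 = 34.25 d
  layer 3 (medium sand): t_3 = 10.4 × 0.29 / 0.007634 = 395.1 d
  layer 4 (sandy clay): t_4 = 5.98 × 0.04 / 0.007634 = 31.33 d
Total t = Σ t_i = 493.0 days = 1.350 years.

1.35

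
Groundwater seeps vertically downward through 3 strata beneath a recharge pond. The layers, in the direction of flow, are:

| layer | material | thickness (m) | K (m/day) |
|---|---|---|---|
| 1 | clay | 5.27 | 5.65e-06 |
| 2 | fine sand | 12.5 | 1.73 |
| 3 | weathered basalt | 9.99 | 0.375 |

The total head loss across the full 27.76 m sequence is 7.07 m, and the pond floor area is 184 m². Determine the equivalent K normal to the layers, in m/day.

Flow is perpendicular to layering, so the layers act in series and the equivalent K is the thickness-weighted harmonic mean.
Total thickness L = 5.27 + 12.5 + 9.99 = 27.76 m.
Σ(b_i/K_i) = 5.27/5.65e-06 + 12.5/1.73 + 9.99/0.375 = 9.328e+05 d.
K_eq = L / Σ(b_i/K_i) = 27.76 / 9.328e+05 = 2.976e-05 m/day.

2.98e-05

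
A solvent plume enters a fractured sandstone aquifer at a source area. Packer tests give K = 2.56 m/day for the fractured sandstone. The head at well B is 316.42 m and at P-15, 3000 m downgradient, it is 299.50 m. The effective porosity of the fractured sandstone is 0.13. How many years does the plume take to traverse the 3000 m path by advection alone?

Hydraulic gradient i = (316.42 − 299.50) / 3000 = 16.92 / 3000 = 0.005640.
Darcy flux q = K · i = 2.560 × 0.005640 = 0.01444 m/day.
Seepage velocity v = q / n_e = 0.01444 / 0.13 = 0.1111 m/day.
Travel time t = L / v = 3000 / 0.1111 = 27011 days = 73.95 years.

74.0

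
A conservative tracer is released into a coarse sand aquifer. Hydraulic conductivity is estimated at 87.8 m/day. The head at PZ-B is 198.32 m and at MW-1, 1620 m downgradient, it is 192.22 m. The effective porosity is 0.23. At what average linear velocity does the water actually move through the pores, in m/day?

1.44

Hydraulic gradient i = (198.32 − 192.22) / 1620 = 6.1 / 1620 = 0.003765.
Darcy flux q = K · i = 87.80 × 0.003765 = 0.3306 m/day.
Seepage velocity v = q / n_e = 0.3306 / 0.23 = 1.437 m/day.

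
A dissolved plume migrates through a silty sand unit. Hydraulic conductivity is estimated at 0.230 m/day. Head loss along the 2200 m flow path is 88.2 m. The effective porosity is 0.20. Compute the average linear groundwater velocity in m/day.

Hydraulic gradient i = Δh / L = 88.2 / 2200 = 0.04009.
Darcy flux q = K · i = 0.2300 × 0.04009 = 0.009221 m/day.
Seepage velocity v = q / n_e = 0.009221 / 0.20 = 0.04610 m/day.

0.0461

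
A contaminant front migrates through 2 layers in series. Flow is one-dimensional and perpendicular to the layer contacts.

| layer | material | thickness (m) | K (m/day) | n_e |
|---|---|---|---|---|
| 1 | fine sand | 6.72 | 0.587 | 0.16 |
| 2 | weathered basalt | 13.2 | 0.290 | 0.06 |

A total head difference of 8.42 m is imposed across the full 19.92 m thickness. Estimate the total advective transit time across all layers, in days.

12.6

With flow normal to the layers, continuity requires the same specific discharge q through every layer.
Σ(b_i/K_i) = 6.72/0.587 + 13.2/0.290 = 56.97 d.
q = Δh / Σ(b_i/K_i) = 8.42 / 56.97 = 0.1478 m/day.
In each layer the seepage velocity is v_i = q/n_i, so the layer transit time is t_i = b_i·n_i / q:
  layer 1 (fine sand): t_1 = 6.72 × 0.16 / 0.1478 = 7.274 d
  layer 2 (weathered basalt): t_2 = 13.2 × 0.06 / 0.1478 = 5.358 d
Total t = Σ t_i = 12.63 days.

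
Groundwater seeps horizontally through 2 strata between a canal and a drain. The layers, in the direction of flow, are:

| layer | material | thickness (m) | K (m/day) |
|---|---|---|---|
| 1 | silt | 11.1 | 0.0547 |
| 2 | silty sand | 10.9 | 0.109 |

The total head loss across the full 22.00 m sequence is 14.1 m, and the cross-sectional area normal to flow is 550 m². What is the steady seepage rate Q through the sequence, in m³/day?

Flow is perpendicular to layering, so the layers act in series and the equivalent K is the thickness-weighted harmonic mean.
Total thickness L = 11.1 + 10.9 = 22.00 m.
Σ(b_i/K_i) = 11.1/0.0547 + 10.9/0.109 = 302.9 d.
K_eq = L / Σ(b_i/K_i) = 22.00 / 302.9 = 0.07263 m/day.
Q = K_eq · A · (Δh/L) = 0.07263 × 550 × (14.1/22.00) = 25.60 m³/day.

25.6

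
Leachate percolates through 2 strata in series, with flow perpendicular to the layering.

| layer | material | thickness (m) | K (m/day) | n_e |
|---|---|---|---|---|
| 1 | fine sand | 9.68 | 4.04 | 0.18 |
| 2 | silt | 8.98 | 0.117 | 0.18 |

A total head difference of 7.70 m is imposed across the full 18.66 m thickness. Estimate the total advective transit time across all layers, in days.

With flow normal to the layers, continuity requires the same specific discharge q through every layer.
Σ(b_i/K_i) = 9.68/4.04 + 8.98/0.117 = 79.15 d.
q = Δh / Σ(b_i/K_i) = 7.70 / 79.15 = 0.09729 m/day.
In each layer the seepage velocity is v_i = q/n_i, so the layer transit time is t_i = b_i·n_i / q:
  layer 1 (fine sand): t_1 = 9.68 × 0.18 / 0.09729 = 17.91 d
  layer 2 (silt): t_2 = 8.98 × 0.18 / 0.09729 = 16.61 d
Total t = Σ t_i = 34.53 days.

34.5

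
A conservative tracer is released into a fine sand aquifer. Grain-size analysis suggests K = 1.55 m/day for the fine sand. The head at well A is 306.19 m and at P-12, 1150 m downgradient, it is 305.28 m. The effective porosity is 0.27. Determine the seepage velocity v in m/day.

0.00454

Hydraulic gradient i = (306.19 − 305.28) / 1150 = 0.91 / 1150 = 0.0007913.
Darcy flux q = K · i = 1.550 × 0.0007913 = 0.001227 m/day.
Seepage velocity v = q / n_e = 0.001227 / 0.27 = 0.004543 m/day.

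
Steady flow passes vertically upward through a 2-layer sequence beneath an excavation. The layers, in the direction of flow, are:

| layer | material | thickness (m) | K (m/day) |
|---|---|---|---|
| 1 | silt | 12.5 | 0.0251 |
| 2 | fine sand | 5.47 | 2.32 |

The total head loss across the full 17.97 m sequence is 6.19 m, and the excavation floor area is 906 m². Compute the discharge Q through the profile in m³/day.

Flow is perpendicular to layering, so the layers act in series and the equivalent K is the thickness-weighted harmonic mean.
Total thickness L = 12.5 + 5.47 = 17.97 m.
Σ(b_i/K_i) = 12.5/0.0251 + 5.47/2.32 = 500.4 d.
K_eq = L / Σ(b_i/K_i) = 17.97 / 500.4 = 0.03591 m/day.
Q = K_eq · A · (Δh/L) = 0.03591 × 906 × (6.19/17.97) = 11.21 m³/day.

11.2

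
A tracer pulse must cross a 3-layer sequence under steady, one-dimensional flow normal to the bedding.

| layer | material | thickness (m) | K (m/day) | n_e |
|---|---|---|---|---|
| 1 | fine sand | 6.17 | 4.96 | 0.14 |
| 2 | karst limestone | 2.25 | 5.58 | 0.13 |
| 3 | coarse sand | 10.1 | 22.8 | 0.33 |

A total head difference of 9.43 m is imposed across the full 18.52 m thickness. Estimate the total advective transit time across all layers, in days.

0.995

With flow normal to the layers, continuity requires the same specific discharge q through every layer.
Σ(b_i/K_i) = 6.17/4.96 + 2.25/5.58 + 10.1/22.8 = 2.090 d.
q = Δh / Σ(b_i/K_i) = 9.43 / 2.090 = 4.512 m/day.
In each layer the seepage velocity is v_i = q/n_i, so the layer transit time is t_i = b_i·n_i / q:
  layer 1 (fine sand): t_1 = 6.17 × 0.14 / 4.512 = 0.1915 d
  layer 2 (karst limestone): t_2 = 2.25 × 0.13 / 4.512 = 0.06483 d
  layer 3 (coarse sand): t_3 = 10.1 × 0.33 / 4.512 = 0.7388 d
Total t = Σ t_i = 0.9951 days.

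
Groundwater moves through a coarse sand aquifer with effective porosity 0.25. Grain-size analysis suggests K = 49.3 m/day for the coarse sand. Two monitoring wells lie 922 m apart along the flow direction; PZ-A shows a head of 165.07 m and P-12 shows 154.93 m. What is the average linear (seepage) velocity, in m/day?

2.17

Hydraulic gradient i = (165.07 − 154.93) / 922 = 10.14 / 922 = 0.01100.
Darcy flux q = K · i = 49.30 × 0.01100 = 0.5422 m/day.
Seepage velocity v = q / n_e = 0.5422 / 0.25 = 2.169 m/day.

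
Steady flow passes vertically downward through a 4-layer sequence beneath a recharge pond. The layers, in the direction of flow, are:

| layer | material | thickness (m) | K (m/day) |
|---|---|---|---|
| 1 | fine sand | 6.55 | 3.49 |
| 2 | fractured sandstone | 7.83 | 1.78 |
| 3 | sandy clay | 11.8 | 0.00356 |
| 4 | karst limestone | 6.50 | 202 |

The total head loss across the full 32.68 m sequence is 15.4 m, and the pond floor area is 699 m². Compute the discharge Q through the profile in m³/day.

3.24

Flow is perpendicular to layering, so the layers act in series and the equivalent K is the thickness-weighted harmonic mean.
Total thickness L = 6.55 + 7.83 + 11.8 + 6.50 = 32.68 m.
Σ(b_i/K_i) = 6.55/3.49 + 7.83/1.78 + 11.8/0.00356 + 6.50/202 = 3321 d.
K_eq = L / Σ(b_i/K_i) = 32.68 / 3321 = 0.009841 m/day.
Q = K_eq · A · (Δh/L) = 0.009841 × 699 × (15.4/32.68) = 3.241 m³/day.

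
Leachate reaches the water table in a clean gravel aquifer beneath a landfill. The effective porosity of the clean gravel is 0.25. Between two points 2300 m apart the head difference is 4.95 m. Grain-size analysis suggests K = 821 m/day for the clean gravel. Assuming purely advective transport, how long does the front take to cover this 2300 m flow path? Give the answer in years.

Hydraulic gradient i = Δh / L = 4.95 / 2300 = 0.002152.
Darcy flux q = K · i = 821.0 × 0.002152 = 1.767 m/day.
Seepage velocity v = q / n_e = 1.767 / 0.25 = 7.068 m/day.
Travel time t = L / v = 2300 / 7.068 = 325.4 days = 0.8910 years.

0.891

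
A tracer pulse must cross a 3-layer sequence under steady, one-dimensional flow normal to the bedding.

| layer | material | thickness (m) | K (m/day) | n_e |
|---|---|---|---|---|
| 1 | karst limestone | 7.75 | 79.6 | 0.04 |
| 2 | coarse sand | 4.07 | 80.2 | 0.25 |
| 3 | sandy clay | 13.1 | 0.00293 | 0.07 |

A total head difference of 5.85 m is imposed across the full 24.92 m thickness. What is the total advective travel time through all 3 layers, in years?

4.70

With flow normal to the layers, continuity requires the same specific discharge q through every layer.
Σ(b_i/K_i) = 7.75/79.6 + 4.07/80.2 + 13.1/0.00293 = 4471 d.
q = Δh / Σ(b_i/K_i) = 5.85 / 4471 = 0.001308 m/day.
In each layer the seepage velocity is v_i = q/n_i, so the layer transit time is t_i = b_i·n_i / q:
  layer 1 (karst limestone): t_1 = 7.75 × 0.04 / 0.001308 = 236.9 d
  layer 2 (coarse sand): t_2 = 4.07 × 0.25 / 0.001308 = 777.7 d
  layer 3 (sandy clay): t_3 = 13.1 × 0.07 / 0.001308 = 700.9 d
Total t = Σ t_i = 1715 days = 4.697 years.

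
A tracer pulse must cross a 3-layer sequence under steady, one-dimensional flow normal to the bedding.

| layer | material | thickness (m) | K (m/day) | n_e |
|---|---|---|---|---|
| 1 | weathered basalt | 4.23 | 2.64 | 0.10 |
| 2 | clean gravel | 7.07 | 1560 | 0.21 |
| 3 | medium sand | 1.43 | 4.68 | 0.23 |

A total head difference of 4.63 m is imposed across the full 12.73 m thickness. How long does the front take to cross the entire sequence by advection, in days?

With flow normal to the layers, continuity requires the same specific discharge q through every layer.
Σ(b_i/K_i) = 4.23/2.64 + 7.07/1560 + 1.43/4.68 = 1.912 d.
q = Δh / Σ(b_i/K_i) = 4.63 / 1.912 = 2.421 m/day.
In each layer the seepage velocity is v_i = q/n_i, so the layer transit time is t_i = b_i·n_i / q:
  layer 1 (weathered basalt): t_1 = 4.23 × 0.10 / 2.421 = 0.1747 d
  layer 2 (clean gravel): t_2 = 7.07 × 0.21 / 2.421 = 0.6132 d
  layer 3 (medium sand): t_3 = 1.43 × 0.23 / 2.421 = 0.1358 d
Total t = Σ t_i = 0.9238 days.

0.924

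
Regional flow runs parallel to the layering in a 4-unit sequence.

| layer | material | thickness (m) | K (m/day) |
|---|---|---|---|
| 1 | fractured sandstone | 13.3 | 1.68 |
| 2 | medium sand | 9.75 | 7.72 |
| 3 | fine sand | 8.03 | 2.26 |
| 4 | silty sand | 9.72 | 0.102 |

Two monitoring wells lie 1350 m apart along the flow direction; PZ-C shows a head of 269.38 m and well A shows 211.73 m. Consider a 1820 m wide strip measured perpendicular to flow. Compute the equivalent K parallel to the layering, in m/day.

2.86

Flow is parallel to layering, so each bed carries its own Darcy discharge and the transmissivities add.
Σ(K_i·b_i) = 1.68×13.3 + 7.72×9.75 + 2.26×8.03 + 0.102×9.72 = 116.8 m²/day.
Total thickness b = 40.80 m, so K_eq = Σ(K_i·b_i)/b = 2.862 m/day.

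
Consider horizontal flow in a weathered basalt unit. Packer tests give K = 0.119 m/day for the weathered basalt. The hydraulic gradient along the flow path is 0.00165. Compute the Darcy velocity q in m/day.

0.000196

Hydraulic gradient i = 0.00165.
Specific discharge q = K · i = 0.1190 × 0.001650 = 0.0001964 m/day.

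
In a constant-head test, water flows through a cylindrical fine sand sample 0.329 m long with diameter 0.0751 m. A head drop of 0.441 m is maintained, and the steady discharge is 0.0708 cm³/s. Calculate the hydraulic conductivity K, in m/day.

Cross-sectional area A = π·(d/2)² = π × (0.0751/2)² = 0.004430 m².
Convert discharge: 0.0708 cm³/s = 7.080e-08 m³/s.
Darcy's law rearranged: K = Q·L / (A·Δh) = 7.080e-08 × 0.329 / (0.004430 × 0.441) = 1.192e-05 m/s = 1.030 m/day.

1.03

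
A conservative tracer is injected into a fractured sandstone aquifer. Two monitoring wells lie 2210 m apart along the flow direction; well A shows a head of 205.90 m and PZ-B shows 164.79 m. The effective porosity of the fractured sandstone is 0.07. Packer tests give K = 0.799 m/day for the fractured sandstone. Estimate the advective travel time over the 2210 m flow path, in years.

28.5

Hydraulic gradient i = (205.90 − 164.79) / 2210 = 41.11 / 2210 = 0.01860.
Darcy flux q = K · i = 0.7990 × 0.01860 = 0.01486 m/day.
Seepage velocity v = q / n_e = 0.01486 / 0.07 = 0.2123 m/day.
Travel time t = L / v = 2210 / 0.2123 = 10409 days = 28.50 years.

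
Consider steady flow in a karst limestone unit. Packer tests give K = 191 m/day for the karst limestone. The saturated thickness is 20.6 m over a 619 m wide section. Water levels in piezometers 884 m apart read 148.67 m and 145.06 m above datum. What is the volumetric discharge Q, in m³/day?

Cross-sectional area A = 619 × 20.6 = 12751 m².
Hydraulic gradient i = (148.67 − 145.06) / 884 = 3.61 / 884 = 0.004084.
Darcy's law: Q = K · A · i = 191.0 × 12751 × 0.004084 = 9946 m³/day.

9950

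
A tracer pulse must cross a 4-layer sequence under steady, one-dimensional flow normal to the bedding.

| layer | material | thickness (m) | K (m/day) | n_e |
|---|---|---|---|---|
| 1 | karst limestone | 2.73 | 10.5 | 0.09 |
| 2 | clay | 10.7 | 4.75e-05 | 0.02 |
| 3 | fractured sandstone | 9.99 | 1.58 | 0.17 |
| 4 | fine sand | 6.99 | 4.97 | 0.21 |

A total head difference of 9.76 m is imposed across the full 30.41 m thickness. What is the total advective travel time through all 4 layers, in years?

229

With flow normal to the layers, continuity requires the same specific discharge q through every layer.
Σ(b_i/K_i) = 2.73/10.5 + 10.7/4.75e-05 + 9.99/1.58 + 6.99/4.97 = 2.253e+05 d.
q = Δh / Σ(b_i/K_i) = 9.76 / 2.253e+05 = 4.333e-05 m/day.
In each layer the seepage velocity is v_i = q/n_i, so the layer transit time is t_i = b_i·n_i / q:
  layer 1 (karst limestone): t_1 = 2.73 × 0.09 / 4.333e-05 = 5671 d
  layer 2 (clay): t_2 = 10.7 × 0.02 / 4.333e-05 = 4939 d
  layer 3 (fractured sandstone): t_3 = 9.99 × 0.17 / 4.333e-05 = 39199 d
  layer 4 (fine sand): t_4 = 6.99 × 0.21 / 4.333e-05 = 33881 d
Total t = Σ t_i = 83690 days = 229.1 years.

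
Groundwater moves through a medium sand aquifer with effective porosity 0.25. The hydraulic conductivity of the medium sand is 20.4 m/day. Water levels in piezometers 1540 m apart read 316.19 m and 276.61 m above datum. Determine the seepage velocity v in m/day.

2.10

Hydraulic gradient i = (316.19 − 276.61) / 1540 = 39.58 / 1540 = 0.02570.
Darcy flux q = K · i = 20.40 × 0.02570 = 0.5243 m/day.
Seepage velocity v = q / n_e = 0.5243 / 0.25 = 2.097 m/day.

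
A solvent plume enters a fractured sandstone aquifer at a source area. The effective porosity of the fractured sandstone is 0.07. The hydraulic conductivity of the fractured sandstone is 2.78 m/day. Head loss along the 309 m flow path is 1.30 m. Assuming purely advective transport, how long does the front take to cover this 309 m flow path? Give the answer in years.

5.06

Hydraulic gradient i = Δh / L = 1.30 / 309 = 0.004207.
Darcy flux q = K · i = 2.780 × 0.004207 = 0.01170 m/day.
Seepage velocity v = q / n_e = 0.01170 / 0.07 = 0.1671 m/day.
Travel time t = L / v = 309 / 0.1671 = 1849 days = 5.063 years.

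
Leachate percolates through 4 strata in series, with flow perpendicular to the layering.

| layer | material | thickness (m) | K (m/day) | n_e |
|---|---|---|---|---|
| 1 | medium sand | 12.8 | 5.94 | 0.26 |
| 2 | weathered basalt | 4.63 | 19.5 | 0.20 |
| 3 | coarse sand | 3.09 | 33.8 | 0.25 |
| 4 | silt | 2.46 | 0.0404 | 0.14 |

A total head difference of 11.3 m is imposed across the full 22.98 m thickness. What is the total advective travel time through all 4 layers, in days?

With flow normal to the layers, continuity requires the same specific discharge q through every layer.
Σ(b_i/K_i) = 12.8/5.94 + 4.63/19.5 + 3.09/33.8 + 2.46/0.0404 = 63.37 d.
q = Δh / Σ(b_i/K_i) = 11.3 / 63.37 = 0.1783 m/day.
In each layer the seepage velocity is v_i = q/n_i, so the layer transit time is t_i = b_i·n_i / q:
  layer 1 (medium sand): t_1 = 12.8 × 0.26 / 0.1783 = 18.66 d
  layer 2 (weathered basalt): t_2 = 4.63 × 0.20 / 0.1783 = 5.193 d
  layer 3 (coarse sand): t_3 = 3.09 × 0.25 / 0.1783 = 4.332 d
  layer 4 (silt): t_4 = 2.46 × 0.14 / 0.1783 = 1.932 d
Total t = Σ t_i = 30.12 days.

30.1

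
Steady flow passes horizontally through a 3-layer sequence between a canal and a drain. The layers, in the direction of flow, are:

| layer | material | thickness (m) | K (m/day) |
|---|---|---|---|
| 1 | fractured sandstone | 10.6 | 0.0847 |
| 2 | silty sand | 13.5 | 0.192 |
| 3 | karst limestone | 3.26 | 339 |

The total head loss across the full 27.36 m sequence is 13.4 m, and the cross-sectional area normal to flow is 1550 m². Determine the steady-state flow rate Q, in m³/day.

106

Flow is perpendicular to layering, so the layers act in series and the equivalent K is the thickness-weighted harmonic mean.
Total thickness L = 10.6 + 13.5 + 3.26 = 27.36 m.
Σ(b_i/K_i) = 10.6/0.0847 + 13.5/0.192 + 3.26/339 = 195.5 d.
K_eq = L / Σ(b_i/K_i) = 27.36 / 195.5 = 0.1400 m/day.
Q = K_eq · A · (Δh/L) = 0.1400 × 1550 × (13.4/27.36) = 106.3 m³/day.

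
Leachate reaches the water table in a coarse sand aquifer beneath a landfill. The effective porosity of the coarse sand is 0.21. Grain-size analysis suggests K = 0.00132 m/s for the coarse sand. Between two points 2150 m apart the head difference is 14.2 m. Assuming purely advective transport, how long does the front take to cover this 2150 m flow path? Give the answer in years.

Convert K: 0.00132 m/s × 86400 = 114.0 m/day.
Hydraulic gradient i = Δh / L = 14.2 / 2150 = 0.006605.
Darcy flux q = K · i = 114.0 × 0.006605 = 0.7532 m/day.
Seepage velocity v = q / n_e = 0.7532 / 0.21 = 3.587 m/day.
Travel time t = L / v = 2150 / 3.587 = 599.4 days = 1.641 years.

1.64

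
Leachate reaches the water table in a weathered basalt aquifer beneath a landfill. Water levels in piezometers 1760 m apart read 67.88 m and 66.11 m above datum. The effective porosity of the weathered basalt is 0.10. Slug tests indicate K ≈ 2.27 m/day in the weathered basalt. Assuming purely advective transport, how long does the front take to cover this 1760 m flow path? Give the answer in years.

211

Hydraulic gradient i = (67.88 − 66.11) / 1760 = 1.77 / 1760 = 0.001006.
Darcy flux q = K · i = 2.270 × 0.001006 = 0.002283 m/day.
Seepage velocity v = q / n_e = 0.002283 / 0.10 = 0.02283 m/day.
Travel time t = L / v = 1760 / 0.02283 = 77095 days = 211.1 years.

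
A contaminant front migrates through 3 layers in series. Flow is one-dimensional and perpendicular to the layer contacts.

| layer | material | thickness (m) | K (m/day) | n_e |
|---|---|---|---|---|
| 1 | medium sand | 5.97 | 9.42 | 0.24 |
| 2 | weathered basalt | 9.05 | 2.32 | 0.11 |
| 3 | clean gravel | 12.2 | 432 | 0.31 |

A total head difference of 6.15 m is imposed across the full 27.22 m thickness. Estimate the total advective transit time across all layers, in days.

With flow normal to the layers, continuity requires the same specific discharge q through every layer.
Σ(b_i/K_i) = 5.97/9.42 + 9.05/2.32 + 12.2/432 = 4.563 d.
q = Δh / Σ(b_i/K_i) = 6.15 / 4.563 = 1.348 m/day.
In each layer the seepage velocity is v_i = q/n_i, so the layer transit time is t_i = b_i·n_i / q:
  layer 1 (medium sand): t_1 = 5.97 × 0.24 / 1.348 = 1.063 d
  layer 2 (weathered basalt): t_2 = 9.05 × 0.11 / 1.348 = 0.7386 d
  layer 3 (clean gravel): t_3 = 12.2 × 0.31 / 1.348 = 2.806 d
Total t = Σ t_i = 4.608 days.

4.61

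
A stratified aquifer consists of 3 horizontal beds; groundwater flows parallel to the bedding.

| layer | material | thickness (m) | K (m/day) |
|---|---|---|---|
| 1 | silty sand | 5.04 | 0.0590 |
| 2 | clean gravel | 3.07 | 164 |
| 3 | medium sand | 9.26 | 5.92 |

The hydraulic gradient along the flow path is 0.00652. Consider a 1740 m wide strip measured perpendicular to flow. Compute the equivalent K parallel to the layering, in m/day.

Flow is parallel to layering, so each bed carries its own Darcy discharge and the transmissivities add.
Σ(K_i·b_i) = 0.0590×5.04 + 164×3.07 + 5.92×9.26 = 558.6 m²/day.
Total thickness b = 17.37 m, so K_eq = Σ(K_i·b_i)/b = 32.16 m/day.

32.2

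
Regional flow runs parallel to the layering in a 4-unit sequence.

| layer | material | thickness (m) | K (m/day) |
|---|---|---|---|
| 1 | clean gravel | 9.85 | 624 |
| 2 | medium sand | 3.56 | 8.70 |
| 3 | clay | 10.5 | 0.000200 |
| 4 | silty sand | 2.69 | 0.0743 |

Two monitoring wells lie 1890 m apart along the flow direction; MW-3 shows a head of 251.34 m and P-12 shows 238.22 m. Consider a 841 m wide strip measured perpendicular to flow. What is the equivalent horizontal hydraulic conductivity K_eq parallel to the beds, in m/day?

232

Flow is parallel to layering, so each bed carries its own Darcy discharge and the transmissivities add.
Σ(K_i·b_i) = 624×9.85 + 8.70×3.56 + 0.000200×10.5 + 0.0743×2.69 = 6178 m²/day.
Total thickness b = 26.60 m, so K_eq = Σ(K_i·b_i)/b = 232.2 m/day.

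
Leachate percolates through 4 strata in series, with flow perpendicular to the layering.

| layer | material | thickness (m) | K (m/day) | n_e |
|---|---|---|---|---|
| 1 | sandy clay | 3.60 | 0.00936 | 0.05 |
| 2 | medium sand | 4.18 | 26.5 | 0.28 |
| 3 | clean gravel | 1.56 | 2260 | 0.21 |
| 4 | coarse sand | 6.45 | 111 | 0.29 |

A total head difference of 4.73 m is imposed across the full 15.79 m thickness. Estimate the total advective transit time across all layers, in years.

0.790

With flow normal to the layers, continuity requires the same specific discharge q through every layer.
Σ(b_i/K_i) = 3.60/0.00936 + 4.18/26.5 + 1.56/2260 + 6.45/111 = 384.8 d.
q = Δh / Σ(b_i/K_i) = 4.73 / 384.8 = 0.01229 m/day.
In each layer the seepage velocity is v_i = q/n_i, so the layer transit time is t_i = b_i·n_i / q:
  layer 1 (sandy clay): t_1 = 3.60 × 0.05 / 0.01229 = 14.64 d
  layer 2 (medium sand): t_2 = 4.18 × 0.28 / 0.01229 = 95.22 d
  layer 3 (clean gravel): t_3 = 1.56 × 0.21 / 0.01229 = 26.65 d
  layer 4 (coarse sand): t_4 = 6.45 × 0.29 / 0.01229 = 152.2 d
Total t = Σ t_i = 288.7 days = 0.7904 years.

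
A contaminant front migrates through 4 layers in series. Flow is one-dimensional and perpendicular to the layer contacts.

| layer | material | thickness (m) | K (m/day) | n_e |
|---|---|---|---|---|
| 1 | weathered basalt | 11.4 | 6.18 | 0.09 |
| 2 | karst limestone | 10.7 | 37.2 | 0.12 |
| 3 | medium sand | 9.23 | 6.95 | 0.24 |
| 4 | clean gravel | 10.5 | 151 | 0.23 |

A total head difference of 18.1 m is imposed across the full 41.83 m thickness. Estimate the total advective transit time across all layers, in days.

1.35

With flow normal to the layers, continuity requires the same specific discharge q through every layer.
Σ(b_i/K_i) = 11.4/6.18 + 10.7/37.2 + 9.23/6.95 + 10.5/151 = 3.530 d.
q = Δh / Σ(b_i/K_i) = 18.1 / 3.530 = 5.128 m/day.
In each layer the seepage velocity is v_i = q/n_i, so the layer transit time is t_i = b_i·n_i / q:
  layer 1 (weathered basalt): t_1 = 11.4 × 0.09 / 5.128 = 0.2001 d
  layer 2 (karst limestone): t_2 = 10.7 × 0.12 / 5.128 = 0.2504 d
  layer 3 (medium sand): t_3 = 9.23 × 0.24 / 5.128 = 0.4320 d
  layer 4 (clean gravel): t_4 = 10.5 × 0.23 / 5.128 = 0.4710 d
Total t = Σ t_i = 1.353 days.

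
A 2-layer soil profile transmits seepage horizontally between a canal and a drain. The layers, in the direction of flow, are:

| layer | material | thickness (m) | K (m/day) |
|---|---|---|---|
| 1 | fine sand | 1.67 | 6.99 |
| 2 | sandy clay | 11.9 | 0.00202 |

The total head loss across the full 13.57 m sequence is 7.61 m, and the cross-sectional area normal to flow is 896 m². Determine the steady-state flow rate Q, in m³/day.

1.16

Flow is perpendicular to layering, so the layers act in series and the equivalent K is the thickness-weighted harmonic mean.
Total thickness L = 1.67 + 11.9 = 13.57 m.
Σ(b_i/K_i) = 1.67/6.99 + 11.9/0.00202 = 5891 d.
K_eq = L / Σ(b_i/K_i) = 13.57 / 5891 = 0.002303 m/day.
Q = K_eq · A · (Δh/L) = 0.002303 × 896 × (7.61/13.57) = 1.157 m³/day.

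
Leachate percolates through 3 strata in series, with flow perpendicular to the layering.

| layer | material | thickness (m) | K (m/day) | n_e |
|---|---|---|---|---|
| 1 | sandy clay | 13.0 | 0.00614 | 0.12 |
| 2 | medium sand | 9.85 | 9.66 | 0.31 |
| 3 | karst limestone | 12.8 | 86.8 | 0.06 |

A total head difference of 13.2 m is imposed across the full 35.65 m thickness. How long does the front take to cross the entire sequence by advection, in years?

With flow normal to the layers, continuity requires the same specific discharge q through every layer.
Σ(b_i/K_i) = 13.0/0.00614 + 9.85/9.66 + 12.8/86.8 = 2118 d.
q = Δh / Σ(b_i/K_i) = 13.2 / 2118 = 0.006231 m/day.
In each layer the seepage velocity is v_i = q/n_i, so the layer transit time is t_i = b_i·n_i / q:
  layer 1 (sandy clay): t_1 = 13.0 × 0.12 / 0.006231 = 250.4 d
  layer 2 (medium sand): t_2 = 9.85 × 0.31 / 0.006231 = 490.0 d
  layer 3 (karst limestone): t_3 = 12.8 × 0.06 / 0.006231 = 123.3 d
Total t = Σ t_i = 863.7 days = 2.365 years.

2.36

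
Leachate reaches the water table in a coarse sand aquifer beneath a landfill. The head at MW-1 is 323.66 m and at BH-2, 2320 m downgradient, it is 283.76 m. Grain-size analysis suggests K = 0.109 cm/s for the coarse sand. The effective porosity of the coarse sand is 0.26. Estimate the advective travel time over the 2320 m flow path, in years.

Convert K: 0.109 cm/s × 864 = 94.18 m/day.
Hydraulic gradient i = (323.66 − 283.76) / 2320 = 39.9 / 2320 = 0.01720.
Darcy flux q = K · i = 94.18 × 0.01720 = 1.620 m/day.
Seepage velocity v = q / n_e = 1.620 / 0.26 = 6.229 m/day.
Travel time t = L / v = 2320 / 6.229 = 372.4 days = 1.020 years.

1.02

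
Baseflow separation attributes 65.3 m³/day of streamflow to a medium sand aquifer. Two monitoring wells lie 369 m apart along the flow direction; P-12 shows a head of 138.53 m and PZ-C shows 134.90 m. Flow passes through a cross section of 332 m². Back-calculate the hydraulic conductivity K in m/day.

Hydraulic gradient i = (138.53 − 134.90) / 369 = 3.63 / 369 = 0.009837.
From Q = K·A·i, K = Q / (A·i) = 65.3 / (332.0 × 0.009837) = 19.99 m/day.

20.0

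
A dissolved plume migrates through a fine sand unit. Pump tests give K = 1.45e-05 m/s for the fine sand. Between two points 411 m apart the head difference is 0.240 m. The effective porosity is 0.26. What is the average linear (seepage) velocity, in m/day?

Convert K: 1.45e-05 m/s × 86400 = 1.253 m/day.
Hydraulic gradient i = Δh / L = 0.240 / 411 = 0.0005839.
Darcy flux q = K · i = 1.253 × 0.0005839 = 0.0007316 m/day.
Seepage velocity v = q / n_e = 0.0007316 / 0.26 = 0.002814 m/day.

0.00281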